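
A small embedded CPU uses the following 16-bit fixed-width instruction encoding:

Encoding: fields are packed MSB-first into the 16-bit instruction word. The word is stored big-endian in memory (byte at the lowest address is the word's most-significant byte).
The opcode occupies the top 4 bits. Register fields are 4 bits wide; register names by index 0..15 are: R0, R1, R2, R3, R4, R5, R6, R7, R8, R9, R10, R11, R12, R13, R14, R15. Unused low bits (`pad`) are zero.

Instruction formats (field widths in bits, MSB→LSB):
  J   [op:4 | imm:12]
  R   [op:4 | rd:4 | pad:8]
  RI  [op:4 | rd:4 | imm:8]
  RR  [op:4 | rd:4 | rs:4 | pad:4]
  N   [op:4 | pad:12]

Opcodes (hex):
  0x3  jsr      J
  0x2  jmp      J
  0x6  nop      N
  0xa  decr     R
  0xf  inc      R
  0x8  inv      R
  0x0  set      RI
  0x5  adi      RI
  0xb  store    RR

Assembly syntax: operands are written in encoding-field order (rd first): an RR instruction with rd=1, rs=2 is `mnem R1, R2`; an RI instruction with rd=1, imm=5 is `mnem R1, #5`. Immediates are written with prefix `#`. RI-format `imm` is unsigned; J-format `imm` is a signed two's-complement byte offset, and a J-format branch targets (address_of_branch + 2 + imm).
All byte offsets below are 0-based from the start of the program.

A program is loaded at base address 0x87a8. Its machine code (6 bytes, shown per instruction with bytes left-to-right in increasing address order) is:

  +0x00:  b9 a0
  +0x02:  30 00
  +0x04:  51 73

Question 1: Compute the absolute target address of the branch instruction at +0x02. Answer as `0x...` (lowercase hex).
0x87ac

@+02  big-endian(30 00) = 0x3000
  opcode bits[15:12]=0x3: jsr/J
  imm@[11:0]=0x0 ⇒ #0
  target = base 0x87a8 + off 0x02 + 2 + imm 0 = 0x87ac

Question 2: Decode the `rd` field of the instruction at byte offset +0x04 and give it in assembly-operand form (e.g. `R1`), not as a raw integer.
R1

+0x04: 51 73 ⇒ word 0x5173 (big)
  top 4b → 0x5 → adi [RI]
  [11:8] rd=1 = R1
  [7:0] imm=115 = #115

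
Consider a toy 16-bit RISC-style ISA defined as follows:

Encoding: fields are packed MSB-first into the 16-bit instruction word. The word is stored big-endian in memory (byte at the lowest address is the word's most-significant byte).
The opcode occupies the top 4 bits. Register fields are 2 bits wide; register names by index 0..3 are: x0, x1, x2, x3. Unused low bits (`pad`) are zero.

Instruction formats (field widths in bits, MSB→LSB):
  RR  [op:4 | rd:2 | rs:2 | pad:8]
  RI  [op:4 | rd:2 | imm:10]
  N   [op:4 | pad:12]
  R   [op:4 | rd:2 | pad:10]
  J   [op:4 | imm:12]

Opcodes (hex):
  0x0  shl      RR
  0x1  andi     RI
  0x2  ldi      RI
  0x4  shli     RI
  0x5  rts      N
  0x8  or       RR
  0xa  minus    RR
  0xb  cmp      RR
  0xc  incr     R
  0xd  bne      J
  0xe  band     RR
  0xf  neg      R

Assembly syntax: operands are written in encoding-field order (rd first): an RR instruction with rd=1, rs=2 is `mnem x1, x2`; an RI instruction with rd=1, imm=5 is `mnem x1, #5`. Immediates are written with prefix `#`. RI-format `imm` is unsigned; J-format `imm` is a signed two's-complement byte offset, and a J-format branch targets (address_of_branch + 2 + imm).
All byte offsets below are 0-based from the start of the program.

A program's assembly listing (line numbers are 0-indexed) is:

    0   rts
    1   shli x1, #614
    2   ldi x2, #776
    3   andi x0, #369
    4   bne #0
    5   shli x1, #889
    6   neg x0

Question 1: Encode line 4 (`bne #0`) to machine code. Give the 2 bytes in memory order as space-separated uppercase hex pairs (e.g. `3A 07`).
L4: bne op=0xd:4|imm=0:12 ⇒ 0xd000 ⇒ big d0 00

D0 00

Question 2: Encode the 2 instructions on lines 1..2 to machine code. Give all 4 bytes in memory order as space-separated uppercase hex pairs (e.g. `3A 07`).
46 66 2B 08

line 1 (shli): pack op=0x4:4|rd=1:2|imm=614:10 = 0x4666; big→ 46 66
line 2 (ldi): pack op=0x2:4|rd=2:2|imm=776:10 = 0x2b08; big→ 2b 08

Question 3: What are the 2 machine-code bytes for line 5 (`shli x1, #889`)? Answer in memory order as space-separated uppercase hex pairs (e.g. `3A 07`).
47 79

line 5 (shli): pack op=0x4:4|rd=1:2|imm=889:10 = 0x4779; big→ 47 79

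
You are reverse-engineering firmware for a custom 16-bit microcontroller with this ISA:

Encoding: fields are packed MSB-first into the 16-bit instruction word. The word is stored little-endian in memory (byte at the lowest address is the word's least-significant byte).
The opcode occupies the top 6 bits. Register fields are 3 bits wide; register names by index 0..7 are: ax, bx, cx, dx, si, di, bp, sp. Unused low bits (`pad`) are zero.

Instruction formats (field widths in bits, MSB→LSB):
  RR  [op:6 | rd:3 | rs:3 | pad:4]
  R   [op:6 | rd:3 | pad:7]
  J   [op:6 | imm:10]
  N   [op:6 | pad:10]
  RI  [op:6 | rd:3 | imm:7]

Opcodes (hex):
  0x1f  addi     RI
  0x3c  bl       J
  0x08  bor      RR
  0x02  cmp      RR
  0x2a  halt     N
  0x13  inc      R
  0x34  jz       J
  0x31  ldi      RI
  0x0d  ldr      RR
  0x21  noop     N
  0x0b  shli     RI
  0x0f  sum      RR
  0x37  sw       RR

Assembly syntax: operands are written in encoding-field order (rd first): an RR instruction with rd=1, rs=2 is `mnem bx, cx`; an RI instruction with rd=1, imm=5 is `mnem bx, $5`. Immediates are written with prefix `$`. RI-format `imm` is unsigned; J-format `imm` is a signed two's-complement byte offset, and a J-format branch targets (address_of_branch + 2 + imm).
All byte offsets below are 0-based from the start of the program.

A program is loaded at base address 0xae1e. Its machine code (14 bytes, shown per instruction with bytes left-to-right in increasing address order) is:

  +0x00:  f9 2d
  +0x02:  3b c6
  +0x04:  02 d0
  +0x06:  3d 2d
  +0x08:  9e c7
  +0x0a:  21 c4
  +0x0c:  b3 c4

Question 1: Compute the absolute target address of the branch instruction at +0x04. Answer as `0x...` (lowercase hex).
[04] 02 d0 → 0xd002
  op=0xd002>>10=0x34 ⇒ jz (J)
  imm@[9:0]=0x2 ⇒ $2
  target = base 0xae1e + off 0x04 + 2 + imm 2 = 0xae26

0xae26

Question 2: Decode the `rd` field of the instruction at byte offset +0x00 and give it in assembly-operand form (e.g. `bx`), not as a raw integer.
@+00  little-endian(f9 2d) = 0x2df9
  top 6b → 0xb → shli [RI]
  rd: (w>>7)&0x7=0x3 → dx
  imm: (w>>0)&0x7f=0x79 → $121

dx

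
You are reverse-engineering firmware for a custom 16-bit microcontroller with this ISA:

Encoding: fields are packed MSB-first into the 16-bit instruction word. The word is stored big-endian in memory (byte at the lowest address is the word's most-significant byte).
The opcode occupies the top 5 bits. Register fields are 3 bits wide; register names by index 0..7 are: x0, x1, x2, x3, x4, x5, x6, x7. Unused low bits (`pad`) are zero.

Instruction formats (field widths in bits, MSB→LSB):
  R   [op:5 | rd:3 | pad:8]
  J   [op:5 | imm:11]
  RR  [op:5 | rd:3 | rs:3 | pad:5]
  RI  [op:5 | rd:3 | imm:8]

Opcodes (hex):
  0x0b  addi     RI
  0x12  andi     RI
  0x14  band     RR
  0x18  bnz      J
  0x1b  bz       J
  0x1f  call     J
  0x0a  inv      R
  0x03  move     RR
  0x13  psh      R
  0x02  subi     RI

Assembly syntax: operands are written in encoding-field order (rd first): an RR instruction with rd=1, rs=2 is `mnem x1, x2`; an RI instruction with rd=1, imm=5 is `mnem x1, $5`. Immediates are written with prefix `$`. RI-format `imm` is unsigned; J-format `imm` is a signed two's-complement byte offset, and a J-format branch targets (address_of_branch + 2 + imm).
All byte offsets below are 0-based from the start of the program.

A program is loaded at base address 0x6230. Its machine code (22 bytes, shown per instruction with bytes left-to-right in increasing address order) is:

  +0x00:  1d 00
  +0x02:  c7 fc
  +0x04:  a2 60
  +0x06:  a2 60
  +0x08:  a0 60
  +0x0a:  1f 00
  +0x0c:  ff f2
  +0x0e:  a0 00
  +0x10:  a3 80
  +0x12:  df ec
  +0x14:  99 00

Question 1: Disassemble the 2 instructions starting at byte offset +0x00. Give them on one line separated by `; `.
[00] 1d 00 → 0x1d00
  opcode bits[15:11]=0x3: move/RR
  [10:8] rd=5 = x5
  [7:5] rs=0 = x0
[02] c7 fc → 0xc7fc
  opcode bits[15:11]=0x18: bnz/J
  [10:0] imm=2044 (s11→-4) = $-4

move x5, x0; bnz $-4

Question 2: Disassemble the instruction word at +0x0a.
move x7, x0

@+0a  big-endian(1f 00) = 0x1f00
  opcode bits[15:11]=0x3: move/RR
  rd: (w>>8)&0x7=0x7 → x7
  rs: (w>>5)&0x7=0x0 → x0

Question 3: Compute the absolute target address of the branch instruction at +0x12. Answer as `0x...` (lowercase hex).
[12] df ec → 0xdfec
  top 5b → 0x1b → bz [J]
  imm: (w>>0)&0x7ff=0x7ec (s11→-20) → $-20
  target = base 0x6230 + off 0x12 + 2 + imm -20 = 0x6230

0x6230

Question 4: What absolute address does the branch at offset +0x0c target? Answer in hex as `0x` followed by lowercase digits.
0x6230

+0x0c: ff f2 ⇒ word 0xfff2 (big)
  opcode bits[15:11]=0x1f: call/J
  imm: (w>>0)&0x7ff=0x7f2 (s11→-14) → $-14
  target = base 0x6230 + off 0x0c + 2 + imm -14 = 0x6230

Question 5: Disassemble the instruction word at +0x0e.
+0x0e: a0 00 ⇒ word 0xa000 (big)
  top 5b → 0x14 → band [RR]
  [10:8] rd=0 = x0
  [7:5] rs=0 = x0

band x0, x0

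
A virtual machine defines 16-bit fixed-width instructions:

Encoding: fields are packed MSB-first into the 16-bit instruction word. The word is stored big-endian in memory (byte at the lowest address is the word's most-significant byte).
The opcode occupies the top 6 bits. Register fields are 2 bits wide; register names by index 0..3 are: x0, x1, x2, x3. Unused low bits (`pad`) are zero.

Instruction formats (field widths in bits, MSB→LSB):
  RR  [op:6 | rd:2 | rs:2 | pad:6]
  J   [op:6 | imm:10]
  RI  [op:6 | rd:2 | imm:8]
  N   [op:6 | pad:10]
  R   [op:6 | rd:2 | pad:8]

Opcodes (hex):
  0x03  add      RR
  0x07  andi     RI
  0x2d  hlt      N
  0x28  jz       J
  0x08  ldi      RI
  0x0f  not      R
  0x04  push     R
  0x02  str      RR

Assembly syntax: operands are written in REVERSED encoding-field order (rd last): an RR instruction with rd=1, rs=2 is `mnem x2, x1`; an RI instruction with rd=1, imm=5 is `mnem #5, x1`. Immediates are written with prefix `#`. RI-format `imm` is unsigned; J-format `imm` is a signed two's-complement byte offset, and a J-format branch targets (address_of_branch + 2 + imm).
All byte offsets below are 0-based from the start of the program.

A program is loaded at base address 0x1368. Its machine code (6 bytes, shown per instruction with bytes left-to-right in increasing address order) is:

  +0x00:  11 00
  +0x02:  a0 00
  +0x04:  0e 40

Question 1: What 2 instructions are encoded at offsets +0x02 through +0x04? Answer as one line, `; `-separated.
[02] a0 00 → 0xa000
  top 6b → 0x28 → jz [J]
  imm@[9:0]=0x0 ⇒ #0
[04] 0e 40 → 0x0e40
  top 6b → 0x3 → add [RR]
  rd@[9:8]=0x2 ⇒ x2
  rs@[7:6]=0x1 ⇒ x1

jz #0; add x1, x2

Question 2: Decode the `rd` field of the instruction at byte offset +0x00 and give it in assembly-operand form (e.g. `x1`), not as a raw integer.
x1

@+00  big-endian(11 00) = 0x1100
  top 6b → 0x4 → push [R]
  rd: (w>>8)&0x3=0x1 → x1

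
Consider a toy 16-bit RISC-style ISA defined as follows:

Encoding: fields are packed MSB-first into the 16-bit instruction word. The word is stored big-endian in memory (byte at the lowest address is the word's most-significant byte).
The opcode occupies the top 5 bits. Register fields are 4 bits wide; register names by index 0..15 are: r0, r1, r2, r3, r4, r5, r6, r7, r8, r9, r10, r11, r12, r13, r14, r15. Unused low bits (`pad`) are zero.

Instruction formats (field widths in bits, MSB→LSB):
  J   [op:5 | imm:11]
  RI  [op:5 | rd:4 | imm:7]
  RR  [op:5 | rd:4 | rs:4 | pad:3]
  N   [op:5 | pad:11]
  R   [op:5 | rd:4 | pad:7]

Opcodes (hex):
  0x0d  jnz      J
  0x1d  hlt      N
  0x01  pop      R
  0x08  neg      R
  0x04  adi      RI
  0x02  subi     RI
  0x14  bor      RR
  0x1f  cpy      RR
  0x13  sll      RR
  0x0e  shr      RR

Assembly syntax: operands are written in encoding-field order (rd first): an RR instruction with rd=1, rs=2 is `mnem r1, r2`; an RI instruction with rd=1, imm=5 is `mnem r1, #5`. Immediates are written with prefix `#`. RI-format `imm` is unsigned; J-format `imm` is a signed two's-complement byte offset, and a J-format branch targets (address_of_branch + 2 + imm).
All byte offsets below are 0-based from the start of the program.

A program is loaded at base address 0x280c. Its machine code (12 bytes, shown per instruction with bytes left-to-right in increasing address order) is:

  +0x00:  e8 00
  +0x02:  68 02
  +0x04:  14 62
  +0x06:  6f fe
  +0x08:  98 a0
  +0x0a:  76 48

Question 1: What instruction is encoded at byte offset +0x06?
@+06  big-endian(6f fe) = 0x6ffe
  top 5b → 0xd → jnz [J]
  imm@[10:0]=0x7fe (s11→-2) ⇒ #-2

jnz #-2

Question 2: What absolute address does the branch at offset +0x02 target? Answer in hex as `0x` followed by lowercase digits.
off 0x02: read 68 02 as big → 0x6802
  opcode bits[15:11]=0xd: jnz/J
  imm@[10:0]=0x2 ⇒ #2
  target = base 0x280c + off 0x02 + 2 + imm 2 = 0x2812

0x2812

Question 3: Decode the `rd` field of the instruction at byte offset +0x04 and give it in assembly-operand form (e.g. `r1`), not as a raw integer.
r8

off 0x04: read 14 62 as big → 0x1462
  opcode bits[15:11]=0x2: subi/RI
  rd@[10:7]=0x8 ⇒ r8
  imm@[6:0]=0x62 ⇒ #98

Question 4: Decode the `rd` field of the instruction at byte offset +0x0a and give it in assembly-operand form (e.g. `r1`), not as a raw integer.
r12

+0x0a: 76 48 ⇒ word 0x7648 (big)
  op=0x7648>>11=0xe ⇒ shr (RR)
  [10:7] rd=12 = r12
  [6:3] rs=9 = r9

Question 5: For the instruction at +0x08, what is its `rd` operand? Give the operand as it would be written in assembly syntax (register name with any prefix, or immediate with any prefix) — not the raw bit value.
+0x08: 98 a0 ⇒ word 0x98a0 (big)
  op=0x98a0>>11=0x13 ⇒ sll (RR)
  [10:7] rd=1 = r1
  [6:3] rs=4 = r4

r1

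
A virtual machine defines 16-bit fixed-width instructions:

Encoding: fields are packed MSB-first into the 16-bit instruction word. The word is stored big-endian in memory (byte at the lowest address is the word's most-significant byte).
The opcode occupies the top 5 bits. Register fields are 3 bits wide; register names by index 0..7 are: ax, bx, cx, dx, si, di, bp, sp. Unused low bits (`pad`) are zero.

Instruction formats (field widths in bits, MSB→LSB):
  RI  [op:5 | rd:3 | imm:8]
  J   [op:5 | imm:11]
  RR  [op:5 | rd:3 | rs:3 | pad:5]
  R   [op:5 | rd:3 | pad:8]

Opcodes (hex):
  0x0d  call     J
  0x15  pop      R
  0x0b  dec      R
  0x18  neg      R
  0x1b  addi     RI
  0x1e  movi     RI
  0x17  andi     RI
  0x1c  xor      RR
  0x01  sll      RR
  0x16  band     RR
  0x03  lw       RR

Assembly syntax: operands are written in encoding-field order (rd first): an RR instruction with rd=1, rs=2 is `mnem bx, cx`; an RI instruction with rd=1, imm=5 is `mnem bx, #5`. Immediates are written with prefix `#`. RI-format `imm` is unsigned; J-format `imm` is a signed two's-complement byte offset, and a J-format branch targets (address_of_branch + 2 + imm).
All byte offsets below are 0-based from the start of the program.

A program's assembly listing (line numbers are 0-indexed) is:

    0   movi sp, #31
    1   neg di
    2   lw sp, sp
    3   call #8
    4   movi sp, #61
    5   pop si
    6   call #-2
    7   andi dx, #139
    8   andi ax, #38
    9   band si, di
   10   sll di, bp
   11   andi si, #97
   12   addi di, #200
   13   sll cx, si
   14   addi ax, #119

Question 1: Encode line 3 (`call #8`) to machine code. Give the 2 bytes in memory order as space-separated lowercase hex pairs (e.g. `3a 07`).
68 08

L3: call op=0xd:5|imm=8:11 ⇒ 0x6808 ⇒ big 68 08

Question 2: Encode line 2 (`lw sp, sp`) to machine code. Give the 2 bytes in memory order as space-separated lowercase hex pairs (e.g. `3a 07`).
1f e0

line 2 (lw): pack op=0x3:5|rd=7:3|rs=7:3|pad=0:5 = 0x1fe0; big→ 1f e0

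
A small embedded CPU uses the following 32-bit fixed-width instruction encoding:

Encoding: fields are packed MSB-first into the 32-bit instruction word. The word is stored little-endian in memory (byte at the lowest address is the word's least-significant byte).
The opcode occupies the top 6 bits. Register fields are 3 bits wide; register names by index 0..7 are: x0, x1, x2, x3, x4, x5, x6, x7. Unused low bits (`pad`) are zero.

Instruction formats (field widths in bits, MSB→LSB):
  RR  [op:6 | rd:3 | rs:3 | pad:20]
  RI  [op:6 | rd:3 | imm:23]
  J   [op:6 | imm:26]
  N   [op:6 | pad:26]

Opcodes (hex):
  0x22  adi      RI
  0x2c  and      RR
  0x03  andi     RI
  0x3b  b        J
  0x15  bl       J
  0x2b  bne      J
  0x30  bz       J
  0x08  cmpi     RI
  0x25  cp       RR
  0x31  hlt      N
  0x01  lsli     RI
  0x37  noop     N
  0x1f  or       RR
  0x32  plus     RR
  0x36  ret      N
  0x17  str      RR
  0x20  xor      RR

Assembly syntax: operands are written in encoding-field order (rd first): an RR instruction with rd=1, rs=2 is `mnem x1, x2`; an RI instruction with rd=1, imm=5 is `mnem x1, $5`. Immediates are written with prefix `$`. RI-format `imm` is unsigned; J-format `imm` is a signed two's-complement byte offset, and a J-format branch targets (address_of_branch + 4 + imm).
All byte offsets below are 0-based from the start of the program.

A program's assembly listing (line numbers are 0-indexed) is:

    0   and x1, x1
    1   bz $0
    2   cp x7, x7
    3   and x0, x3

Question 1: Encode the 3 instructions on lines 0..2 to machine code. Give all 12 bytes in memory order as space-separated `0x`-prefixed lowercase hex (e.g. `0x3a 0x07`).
0x00 0x00 0x90 0xb0 0x00 0x00 0x00 0xc0 0x00 0x00 0xf0 0x97

line 0 (and): pack op=0x2c:6|rd=1:3|rs=1:3|pad=0:20 = 0xb0900000; little→ 00 00 90 b0
line 1 (bz): pack op=0x30:6|imm=0:26 = 0xc0000000; little→ 00 00 00 c0
line 2 (cp): pack op=0x25:6|rd=7:3|rs=7:3|pad=0:20 = 0x97f00000; little→ 00 00 f0 97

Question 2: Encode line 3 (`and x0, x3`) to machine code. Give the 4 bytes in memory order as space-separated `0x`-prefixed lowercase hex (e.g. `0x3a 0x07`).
line 3 (and): pack op=0x2c:6|rd=0:3|rs=3:3|pad=0:20 = 0xb0300000; little→ 00 00 30 b0

0x00 0x00 0x30 0xb0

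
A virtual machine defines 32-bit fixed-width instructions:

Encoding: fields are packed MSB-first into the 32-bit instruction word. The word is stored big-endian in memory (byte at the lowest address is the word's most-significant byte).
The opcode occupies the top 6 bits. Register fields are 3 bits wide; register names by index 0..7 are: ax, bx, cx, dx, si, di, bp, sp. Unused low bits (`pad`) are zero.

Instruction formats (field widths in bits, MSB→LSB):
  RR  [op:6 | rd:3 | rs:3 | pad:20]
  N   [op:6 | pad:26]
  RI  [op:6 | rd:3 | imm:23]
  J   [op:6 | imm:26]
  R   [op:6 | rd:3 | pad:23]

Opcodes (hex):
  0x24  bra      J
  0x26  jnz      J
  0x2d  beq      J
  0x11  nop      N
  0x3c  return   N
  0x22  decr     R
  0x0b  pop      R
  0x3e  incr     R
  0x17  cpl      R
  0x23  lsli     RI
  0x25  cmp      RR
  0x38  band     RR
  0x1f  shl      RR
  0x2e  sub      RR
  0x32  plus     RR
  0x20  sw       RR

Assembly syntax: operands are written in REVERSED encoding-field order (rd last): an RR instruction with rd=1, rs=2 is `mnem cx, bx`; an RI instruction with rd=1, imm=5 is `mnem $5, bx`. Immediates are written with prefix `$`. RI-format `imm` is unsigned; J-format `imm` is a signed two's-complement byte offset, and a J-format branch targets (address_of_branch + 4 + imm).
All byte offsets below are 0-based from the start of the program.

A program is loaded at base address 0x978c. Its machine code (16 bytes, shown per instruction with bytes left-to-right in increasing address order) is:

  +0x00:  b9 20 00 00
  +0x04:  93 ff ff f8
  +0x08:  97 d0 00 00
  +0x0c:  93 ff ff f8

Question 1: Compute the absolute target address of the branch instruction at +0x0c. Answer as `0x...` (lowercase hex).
0x9794

[0c] 93 ff ff f8 → 0x93fffff8
  op=0x93fffff8>>26=0x24 ⇒ bra (J)
  imm@[25:0]=0x3fffff8 (s26→-8) ⇒ $-8
  target = base 0x978c + off 0x0c + 4 + imm -8 = 0x9794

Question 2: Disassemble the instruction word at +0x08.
[08] 97 d0 00 00 → 0x97d00000
  top 6b → 0x25 → cmp [RR]
  rd: (w>>23)&0x7=0x7 → sp
  rs: (w>>20)&0x7=0x5 → di

cmp di, sp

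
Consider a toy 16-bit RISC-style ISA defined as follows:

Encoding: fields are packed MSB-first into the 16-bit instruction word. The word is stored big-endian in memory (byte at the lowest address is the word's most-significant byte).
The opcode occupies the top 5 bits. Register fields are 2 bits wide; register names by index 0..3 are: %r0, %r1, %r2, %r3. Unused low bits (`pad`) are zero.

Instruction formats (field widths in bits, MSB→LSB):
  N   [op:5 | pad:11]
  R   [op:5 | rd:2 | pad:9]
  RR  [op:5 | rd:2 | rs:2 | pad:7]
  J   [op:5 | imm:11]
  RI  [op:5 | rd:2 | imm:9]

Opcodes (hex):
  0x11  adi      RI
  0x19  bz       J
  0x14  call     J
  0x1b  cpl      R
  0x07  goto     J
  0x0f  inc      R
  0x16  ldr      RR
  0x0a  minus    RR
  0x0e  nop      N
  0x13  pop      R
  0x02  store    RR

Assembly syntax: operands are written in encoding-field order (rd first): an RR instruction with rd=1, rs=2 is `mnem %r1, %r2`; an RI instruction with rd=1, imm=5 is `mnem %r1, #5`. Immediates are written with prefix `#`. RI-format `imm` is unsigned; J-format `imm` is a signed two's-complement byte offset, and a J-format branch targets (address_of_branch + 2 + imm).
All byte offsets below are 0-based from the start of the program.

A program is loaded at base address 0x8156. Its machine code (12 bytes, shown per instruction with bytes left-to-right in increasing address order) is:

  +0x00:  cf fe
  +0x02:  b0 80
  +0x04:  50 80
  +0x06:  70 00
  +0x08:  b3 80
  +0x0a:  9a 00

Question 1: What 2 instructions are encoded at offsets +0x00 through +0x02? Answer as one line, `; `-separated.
bz #-2; ldr %r0, %r1

off 0x00: read cf fe as big → 0xcffe
  top 5b → 0x19 → bz [J]
  imm: (w>>0)&0x7ff=0x7fe (s11→-2) → #-2
off 0x02: read b0 80 as big → 0xb080
  top 5b → 0x16 → ldr [RR]
  rd: (w>>9)&0x3=0x0 → %r0
  rs: (w>>7)&0x3=0x1 → %r1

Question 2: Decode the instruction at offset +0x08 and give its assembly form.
ldr %r1, %r3

+0x08: b3 80 ⇒ word 0xb380 (big)
  top 5b → 0x16 → ldr [RR]
  rd@[10:9]=0x1 ⇒ %r1
  rs@[8:7]=0x3 ⇒ %r3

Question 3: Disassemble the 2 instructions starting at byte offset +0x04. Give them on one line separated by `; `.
minus %r0, %r1; nop

off 0x04: read 50 80 as big → 0x5080
  op=0x5080>>11=0xa ⇒ minus (RR)
  rd@[10:9]=0x0 ⇒ %r0
  rs@[8:7]=0x1 ⇒ %r1
off 0x06: read 70 00 as big → 0x7000
  op=0x7000>>11=0xe ⇒ nop (N)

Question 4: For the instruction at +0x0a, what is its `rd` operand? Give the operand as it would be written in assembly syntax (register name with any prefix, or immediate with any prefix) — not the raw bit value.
+0x0a: 9a 00 ⇒ word 0x9a00 (big)
  top 5b → 0x13 → pop [R]
  rd@[10:9]=0x1 ⇒ %r1

%r1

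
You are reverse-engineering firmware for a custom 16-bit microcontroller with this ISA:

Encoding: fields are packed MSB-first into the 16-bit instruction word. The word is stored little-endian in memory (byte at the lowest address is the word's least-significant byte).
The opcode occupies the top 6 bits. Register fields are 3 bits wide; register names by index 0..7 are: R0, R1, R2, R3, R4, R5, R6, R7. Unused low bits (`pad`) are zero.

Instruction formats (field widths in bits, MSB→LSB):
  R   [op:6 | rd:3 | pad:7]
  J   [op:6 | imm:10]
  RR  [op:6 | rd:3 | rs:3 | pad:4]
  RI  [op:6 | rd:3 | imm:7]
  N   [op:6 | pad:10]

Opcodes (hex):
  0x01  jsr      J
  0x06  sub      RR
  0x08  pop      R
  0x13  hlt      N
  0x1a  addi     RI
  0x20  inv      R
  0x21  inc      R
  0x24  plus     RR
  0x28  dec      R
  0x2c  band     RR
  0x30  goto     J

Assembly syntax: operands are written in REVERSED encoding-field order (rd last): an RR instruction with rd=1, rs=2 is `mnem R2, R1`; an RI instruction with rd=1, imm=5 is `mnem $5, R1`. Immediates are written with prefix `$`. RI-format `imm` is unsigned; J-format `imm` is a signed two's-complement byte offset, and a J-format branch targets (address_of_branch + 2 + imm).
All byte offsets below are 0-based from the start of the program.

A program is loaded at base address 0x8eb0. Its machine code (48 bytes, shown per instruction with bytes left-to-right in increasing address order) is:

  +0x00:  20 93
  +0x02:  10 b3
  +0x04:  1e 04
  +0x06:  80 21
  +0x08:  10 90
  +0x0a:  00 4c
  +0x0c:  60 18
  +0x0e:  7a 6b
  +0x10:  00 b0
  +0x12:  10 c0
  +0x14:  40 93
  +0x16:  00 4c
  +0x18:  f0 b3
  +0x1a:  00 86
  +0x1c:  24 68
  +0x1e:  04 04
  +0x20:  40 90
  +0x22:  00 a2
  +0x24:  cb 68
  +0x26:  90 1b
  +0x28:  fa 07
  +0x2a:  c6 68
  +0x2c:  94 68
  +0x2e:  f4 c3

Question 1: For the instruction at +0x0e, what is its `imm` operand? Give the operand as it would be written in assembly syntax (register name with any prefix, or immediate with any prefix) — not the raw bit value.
$122

[0e] 7a 6b → 0x6b7a
  top 6b → 0x1a → addi [RI]
  [9:7] rd=6 = R6
  [6:0] imm=122 = $122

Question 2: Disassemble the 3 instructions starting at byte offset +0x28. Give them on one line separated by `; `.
jsr $-6; addi $70, R1; addi $20, R1

+0x28: fa 07 ⇒ word 0x07fa (little)
  top 6b → 0x1 → jsr [J]
  imm@[9:0]=0x3fa (s10→-6) ⇒ $-6
+0x2a: c6 68 ⇒ word 0x68c6 (little)
  top 6b → 0x1a → addi [RI]
  rd@[9:7]=0x1 ⇒ R1
  imm@[6:0]=0x46 ⇒ $70
+0x2c: 94 68 ⇒ word 0x6894 (little)
  top 6b → 0x1a → addi [RI]
  rd@[9:7]=0x1 ⇒ R1
  imm@[6:0]=0x14 ⇒ $20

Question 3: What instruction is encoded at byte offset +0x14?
plus R4, R6

@+14  little-endian(40 93) = 0x9340
  op=0x9340>>10=0x24 ⇒ plus (RR)
  rd@[9:7]=0x6 ⇒ R6
  rs@[6:4]=0x4 ⇒ R4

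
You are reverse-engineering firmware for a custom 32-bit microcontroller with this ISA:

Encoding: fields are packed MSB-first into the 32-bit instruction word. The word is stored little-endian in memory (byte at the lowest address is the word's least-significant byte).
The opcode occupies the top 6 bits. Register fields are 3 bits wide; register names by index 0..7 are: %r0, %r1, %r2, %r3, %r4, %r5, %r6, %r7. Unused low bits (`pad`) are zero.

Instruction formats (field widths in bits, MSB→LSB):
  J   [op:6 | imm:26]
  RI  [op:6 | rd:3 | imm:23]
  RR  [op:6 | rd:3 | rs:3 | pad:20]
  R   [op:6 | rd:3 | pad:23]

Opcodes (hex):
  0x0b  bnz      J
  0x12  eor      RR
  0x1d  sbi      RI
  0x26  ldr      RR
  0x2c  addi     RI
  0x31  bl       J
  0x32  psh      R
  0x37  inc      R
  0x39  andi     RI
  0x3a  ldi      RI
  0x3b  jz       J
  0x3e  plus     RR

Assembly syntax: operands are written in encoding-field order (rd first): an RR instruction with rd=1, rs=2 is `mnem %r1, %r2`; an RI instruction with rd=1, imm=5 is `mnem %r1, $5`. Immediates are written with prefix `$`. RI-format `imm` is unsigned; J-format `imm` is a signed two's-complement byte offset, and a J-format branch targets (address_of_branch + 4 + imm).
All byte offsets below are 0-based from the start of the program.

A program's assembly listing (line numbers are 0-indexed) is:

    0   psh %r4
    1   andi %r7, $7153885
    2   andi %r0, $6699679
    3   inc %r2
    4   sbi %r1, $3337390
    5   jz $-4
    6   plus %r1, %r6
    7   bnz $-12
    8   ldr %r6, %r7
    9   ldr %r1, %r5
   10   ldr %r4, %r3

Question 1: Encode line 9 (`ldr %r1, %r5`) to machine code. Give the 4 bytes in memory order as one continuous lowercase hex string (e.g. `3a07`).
L9: ldr op=0x26:6|rd=1:3|rs=5:3|pad=0:20 ⇒ 0x98d00000 ⇒ little 00 00 d0 98

0000d098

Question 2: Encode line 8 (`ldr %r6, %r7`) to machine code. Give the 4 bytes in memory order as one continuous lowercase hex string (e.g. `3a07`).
0000709b

line 8 (ldr): pack op=0x26:6|rd=6:3|rs=7:3|pad=0:20 = 0x9b700000; little→ 00 00 70 9b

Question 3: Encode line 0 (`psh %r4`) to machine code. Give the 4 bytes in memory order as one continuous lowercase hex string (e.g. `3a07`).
0. psh fields op=0x32:6|rd=4:3|pad=0:23 → word ca000000h → 00 00 00 ca

000000ca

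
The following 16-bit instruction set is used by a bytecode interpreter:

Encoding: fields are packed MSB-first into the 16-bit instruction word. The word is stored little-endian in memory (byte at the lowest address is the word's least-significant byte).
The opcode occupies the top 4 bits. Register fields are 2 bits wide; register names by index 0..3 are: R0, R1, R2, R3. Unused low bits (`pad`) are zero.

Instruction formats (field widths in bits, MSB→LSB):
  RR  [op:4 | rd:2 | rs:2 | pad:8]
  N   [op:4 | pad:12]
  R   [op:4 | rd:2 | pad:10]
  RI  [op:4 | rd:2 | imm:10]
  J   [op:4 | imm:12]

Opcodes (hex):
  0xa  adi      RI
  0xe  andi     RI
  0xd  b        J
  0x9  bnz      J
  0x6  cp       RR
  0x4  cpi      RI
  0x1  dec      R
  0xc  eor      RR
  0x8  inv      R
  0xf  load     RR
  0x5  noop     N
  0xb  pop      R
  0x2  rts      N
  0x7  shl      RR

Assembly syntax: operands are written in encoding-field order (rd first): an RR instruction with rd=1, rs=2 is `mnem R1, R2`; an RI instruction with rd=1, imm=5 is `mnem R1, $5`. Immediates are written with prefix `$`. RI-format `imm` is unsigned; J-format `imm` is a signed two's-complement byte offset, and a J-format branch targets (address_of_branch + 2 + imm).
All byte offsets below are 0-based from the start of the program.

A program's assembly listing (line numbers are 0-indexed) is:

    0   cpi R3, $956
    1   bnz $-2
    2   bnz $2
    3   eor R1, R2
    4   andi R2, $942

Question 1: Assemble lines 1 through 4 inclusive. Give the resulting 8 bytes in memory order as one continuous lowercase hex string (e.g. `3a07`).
fe9f029000c6aeeb

line 1 (bnz): pack op=0x9:4|imm=-2:12 = 0x9ffe; little→ fe 9f
line 2 (bnz): pack op=0x9:4|imm=2:12 = 0x9002; little→ 02 90
line 3 (eor): pack op=0xc:4|rd=1:2|rs=2:2|pad=0:8 = 0xc600; little→ 00 c6
line 4 (andi): pack op=0xe:4|rd=2:2|imm=942:10 = 0xebae; little→ ae eb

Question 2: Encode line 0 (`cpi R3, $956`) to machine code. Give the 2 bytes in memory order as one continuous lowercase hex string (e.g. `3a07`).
bc4f

line 0 (cpi): pack op=0x4:4|rd=3:2|imm=956:10 = 0x4fbc; little→ bc 4f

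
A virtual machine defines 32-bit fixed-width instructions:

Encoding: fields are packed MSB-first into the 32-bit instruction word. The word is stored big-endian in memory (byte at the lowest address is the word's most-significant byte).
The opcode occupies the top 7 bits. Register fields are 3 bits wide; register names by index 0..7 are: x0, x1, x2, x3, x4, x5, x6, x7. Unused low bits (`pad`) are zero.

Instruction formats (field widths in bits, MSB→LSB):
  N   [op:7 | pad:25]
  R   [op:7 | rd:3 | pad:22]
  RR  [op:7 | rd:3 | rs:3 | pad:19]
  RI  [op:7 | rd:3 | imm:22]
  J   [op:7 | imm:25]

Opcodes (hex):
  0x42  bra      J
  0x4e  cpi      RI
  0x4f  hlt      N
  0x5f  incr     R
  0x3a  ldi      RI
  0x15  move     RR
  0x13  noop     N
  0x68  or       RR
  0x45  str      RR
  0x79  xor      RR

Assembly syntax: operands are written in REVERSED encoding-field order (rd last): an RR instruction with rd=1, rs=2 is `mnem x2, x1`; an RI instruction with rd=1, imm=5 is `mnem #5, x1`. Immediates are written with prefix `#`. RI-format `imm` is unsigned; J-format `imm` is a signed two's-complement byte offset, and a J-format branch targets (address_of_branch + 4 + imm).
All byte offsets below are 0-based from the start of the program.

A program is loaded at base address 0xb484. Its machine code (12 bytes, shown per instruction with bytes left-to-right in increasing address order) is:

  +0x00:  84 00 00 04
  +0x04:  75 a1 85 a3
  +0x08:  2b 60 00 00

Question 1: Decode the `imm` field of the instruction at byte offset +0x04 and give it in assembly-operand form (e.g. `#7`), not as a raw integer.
+0x04: 75 a1 85 a3 ⇒ word 0x75a185a3 (big)
  op=0x75a185a3>>25=0x3a ⇒ ldi (RI)
  rd@[24:22]=0x6 ⇒ x6
  imm@[21:0]=0x2185a3 ⇒ #2196899

#2196899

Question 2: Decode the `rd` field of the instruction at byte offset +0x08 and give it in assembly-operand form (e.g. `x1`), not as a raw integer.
[08] 2b 60 00 00 → 0x2b600000
  opcode bits[31:25]=0x15: move/RR
  rd@[24:22]=0x5 ⇒ x5
  rs@[21:19]=0x4 ⇒ x4

x5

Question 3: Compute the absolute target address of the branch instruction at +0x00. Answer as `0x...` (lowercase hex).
@+00  big-endian(84 00 00 04) = 0x84000004
  opcode bits[31:25]=0x42: bra/J
  imm@[24:0]=0x4 ⇒ #4
  target = base 0xb484 + off 0x00 + 4 + imm 4 = 0xb48c

0xb48c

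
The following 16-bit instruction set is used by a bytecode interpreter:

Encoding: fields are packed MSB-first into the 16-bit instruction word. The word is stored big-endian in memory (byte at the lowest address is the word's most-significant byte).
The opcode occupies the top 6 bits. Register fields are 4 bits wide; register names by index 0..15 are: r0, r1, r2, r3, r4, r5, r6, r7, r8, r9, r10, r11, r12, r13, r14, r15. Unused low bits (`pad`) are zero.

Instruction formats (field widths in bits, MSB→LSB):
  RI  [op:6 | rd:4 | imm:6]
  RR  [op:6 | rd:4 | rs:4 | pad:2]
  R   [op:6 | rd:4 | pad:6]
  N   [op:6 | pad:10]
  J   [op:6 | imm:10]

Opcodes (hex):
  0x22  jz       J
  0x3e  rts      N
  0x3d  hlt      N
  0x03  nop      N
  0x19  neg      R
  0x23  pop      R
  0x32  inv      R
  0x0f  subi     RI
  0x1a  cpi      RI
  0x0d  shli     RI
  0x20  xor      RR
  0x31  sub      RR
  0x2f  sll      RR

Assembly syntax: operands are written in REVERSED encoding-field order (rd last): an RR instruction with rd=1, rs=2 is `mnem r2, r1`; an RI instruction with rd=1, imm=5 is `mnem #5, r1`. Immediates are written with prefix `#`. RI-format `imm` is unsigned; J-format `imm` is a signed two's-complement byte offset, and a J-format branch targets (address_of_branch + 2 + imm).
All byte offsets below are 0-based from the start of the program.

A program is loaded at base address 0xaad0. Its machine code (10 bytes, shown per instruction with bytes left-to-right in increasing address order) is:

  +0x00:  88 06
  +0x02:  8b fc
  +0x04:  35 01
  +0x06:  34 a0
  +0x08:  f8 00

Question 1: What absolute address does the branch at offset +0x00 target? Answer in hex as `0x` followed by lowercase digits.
0xaad8

[00] 88 06 → 0x8806
  opcode bits[15:10]=0x22: jz/J
  [9:0] imm=6 = #6
  target = base 0xaad0 + off 0x00 + 2 + imm 6 = 0xaad8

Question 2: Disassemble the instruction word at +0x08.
off 0x08: read f8 00 as big → 0xf800
  op=0xf800>>10=0x3e ⇒ rts (N)

rts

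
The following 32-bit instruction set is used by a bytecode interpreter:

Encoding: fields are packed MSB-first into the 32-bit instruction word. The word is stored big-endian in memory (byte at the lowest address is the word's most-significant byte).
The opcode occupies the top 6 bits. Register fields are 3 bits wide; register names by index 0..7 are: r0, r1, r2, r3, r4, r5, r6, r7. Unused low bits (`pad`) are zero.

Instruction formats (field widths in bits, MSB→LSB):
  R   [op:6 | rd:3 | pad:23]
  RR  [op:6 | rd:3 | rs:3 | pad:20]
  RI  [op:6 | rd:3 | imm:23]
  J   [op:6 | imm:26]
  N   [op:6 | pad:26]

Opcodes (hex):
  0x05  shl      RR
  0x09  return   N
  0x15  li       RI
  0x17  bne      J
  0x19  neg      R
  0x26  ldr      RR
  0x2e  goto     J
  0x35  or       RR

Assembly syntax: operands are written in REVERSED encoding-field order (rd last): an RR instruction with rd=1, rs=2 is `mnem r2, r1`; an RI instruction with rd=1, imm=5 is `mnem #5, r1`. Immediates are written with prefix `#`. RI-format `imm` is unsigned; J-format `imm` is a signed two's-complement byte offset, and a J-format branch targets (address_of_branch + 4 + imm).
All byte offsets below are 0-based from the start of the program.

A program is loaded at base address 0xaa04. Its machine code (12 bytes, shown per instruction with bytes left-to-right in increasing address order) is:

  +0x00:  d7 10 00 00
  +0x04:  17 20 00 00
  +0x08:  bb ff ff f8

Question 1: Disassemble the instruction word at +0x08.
goto #-8

off 0x08: read bb ff ff f8 as big → 0xbbfffff8
  opcode bits[31:26]=0x2e: goto/J
  [25:0] imm=67108856 (s26→-8) = #-8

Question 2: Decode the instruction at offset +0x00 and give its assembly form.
[00] d7 10 00 00 → 0xd7100000
  top 6b → 0x35 → or [RR]
  rd@[25:23]=0x6 ⇒ r6
  rs@[22:20]=0x1 ⇒ r1

or r1, r6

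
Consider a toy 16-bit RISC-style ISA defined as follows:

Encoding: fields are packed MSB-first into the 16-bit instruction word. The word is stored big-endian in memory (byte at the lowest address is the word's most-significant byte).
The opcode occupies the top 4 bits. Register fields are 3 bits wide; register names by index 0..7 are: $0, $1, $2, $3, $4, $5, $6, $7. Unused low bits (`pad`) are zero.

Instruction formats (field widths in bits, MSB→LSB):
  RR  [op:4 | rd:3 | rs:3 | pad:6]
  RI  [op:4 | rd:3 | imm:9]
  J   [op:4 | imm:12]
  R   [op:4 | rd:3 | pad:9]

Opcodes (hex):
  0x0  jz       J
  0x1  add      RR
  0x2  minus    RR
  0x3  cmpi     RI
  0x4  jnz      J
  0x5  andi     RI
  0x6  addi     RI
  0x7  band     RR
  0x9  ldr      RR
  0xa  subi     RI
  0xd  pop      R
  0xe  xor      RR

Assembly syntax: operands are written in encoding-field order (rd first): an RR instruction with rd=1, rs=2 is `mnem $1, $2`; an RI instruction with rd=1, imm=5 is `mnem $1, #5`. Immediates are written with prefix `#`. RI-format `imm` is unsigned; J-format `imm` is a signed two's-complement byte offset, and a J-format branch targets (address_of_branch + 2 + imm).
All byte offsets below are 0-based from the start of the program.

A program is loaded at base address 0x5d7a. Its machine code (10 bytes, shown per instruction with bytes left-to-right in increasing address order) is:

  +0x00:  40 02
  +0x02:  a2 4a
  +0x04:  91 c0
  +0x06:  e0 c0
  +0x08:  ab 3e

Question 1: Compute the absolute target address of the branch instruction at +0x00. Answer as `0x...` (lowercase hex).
0x5d7e

@+00  big-endian(40 02) = 0x4002
  op=0x4002>>12=0x4 ⇒ jnz (J)
  imm: (w>>0)&0xfff=0x2 → #2
  target = base 0x5d7a + off 0x00 + 2 + imm 2 = 0x5d7e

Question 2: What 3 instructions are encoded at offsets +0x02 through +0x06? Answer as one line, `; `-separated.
@+02  big-endian(a2 4a) = 0xa24a
  top 4b → 0xa → subi [RI]
  rd@[11:9]=0x1 ⇒ $1
  imm@[8:0]=0x4a ⇒ #74
@+04  big-endian(91 c0) = 0x91c0
  top 4b → 0x9 → ldr [RR]
  rd@[11:9]=0x0 ⇒ $0
  rs@[8:6]=0x7 ⇒ $7
@+06  big-endian(e0 c0) = 0xe0c0
  top 4b → 0xe → xor [RR]
  rd@[11:9]=0x0 ⇒ $0
  rs@[8:6]=0x3 ⇒ $3

subi $1, #74; ldr $0, $7; xor $0, $3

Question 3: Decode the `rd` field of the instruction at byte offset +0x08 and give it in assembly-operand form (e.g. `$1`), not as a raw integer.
[08] ab 3e → 0xab3e
  opcode bits[15:12]=0xa: subi/RI
  rd: (w>>9)&0x7=0x5 → $5
  imm: (w>>0)&0x1ff=0x13e → #318

$5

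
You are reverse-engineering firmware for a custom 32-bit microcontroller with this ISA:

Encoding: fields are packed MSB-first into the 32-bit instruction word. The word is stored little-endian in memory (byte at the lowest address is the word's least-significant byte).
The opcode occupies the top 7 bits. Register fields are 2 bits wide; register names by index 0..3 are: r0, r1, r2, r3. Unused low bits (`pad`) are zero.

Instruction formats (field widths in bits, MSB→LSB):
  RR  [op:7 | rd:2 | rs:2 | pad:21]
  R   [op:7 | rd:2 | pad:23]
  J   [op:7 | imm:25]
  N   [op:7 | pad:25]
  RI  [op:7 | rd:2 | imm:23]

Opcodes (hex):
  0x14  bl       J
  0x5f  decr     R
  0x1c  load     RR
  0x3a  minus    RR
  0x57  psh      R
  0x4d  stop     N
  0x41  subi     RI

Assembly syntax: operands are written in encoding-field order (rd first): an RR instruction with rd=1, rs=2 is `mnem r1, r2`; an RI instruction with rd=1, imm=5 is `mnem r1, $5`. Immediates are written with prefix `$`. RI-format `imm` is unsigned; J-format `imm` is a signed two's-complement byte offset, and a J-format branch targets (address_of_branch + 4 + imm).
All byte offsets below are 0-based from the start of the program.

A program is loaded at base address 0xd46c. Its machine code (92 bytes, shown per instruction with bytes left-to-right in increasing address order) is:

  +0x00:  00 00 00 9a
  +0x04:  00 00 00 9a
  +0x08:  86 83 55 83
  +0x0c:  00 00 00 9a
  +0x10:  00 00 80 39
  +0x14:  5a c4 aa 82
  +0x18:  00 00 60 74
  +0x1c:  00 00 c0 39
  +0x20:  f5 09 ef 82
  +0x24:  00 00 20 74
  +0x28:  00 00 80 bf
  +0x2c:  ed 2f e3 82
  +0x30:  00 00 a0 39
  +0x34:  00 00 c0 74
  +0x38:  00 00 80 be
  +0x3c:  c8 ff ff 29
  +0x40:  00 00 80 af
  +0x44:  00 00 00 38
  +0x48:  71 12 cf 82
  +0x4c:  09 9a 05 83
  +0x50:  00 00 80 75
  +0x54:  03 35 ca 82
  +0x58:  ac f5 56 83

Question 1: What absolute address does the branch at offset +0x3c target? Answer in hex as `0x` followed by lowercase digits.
0xd474

@+3c  little-endian(c8 ff ff 29) = 0x29ffffc8
  top 7b → 0x14 → bl [J]
  imm@[24:0]=0x1ffffc8 (s25→-56) ⇒ $-56
  target = base 0xd46c + off 0x3c + 4 + imm -56 = 0xd474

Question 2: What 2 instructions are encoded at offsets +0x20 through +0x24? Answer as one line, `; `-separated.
off 0x20: read f5 09 ef 82 as little → 0x82ef09f5
  top 7b → 0x41 → subi [RI]
  rd@[24:23]=0x1 ⇒ r1
  imm@[22:0]=0x6f09f5 ⇒ $7277045
off 0x24: read 00 00 20 74 as little → 0x74200000
  top 7b → 0x3a → minus [RR]
  rd@[24:23]=0x0 ⇒ r0
  rs@[22:21]=0x1 ⇒ r1

subi r1, $7277045; minus r0, r1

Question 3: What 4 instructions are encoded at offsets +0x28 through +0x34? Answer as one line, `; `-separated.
decr r3; subi r1, $6500333; load r3, r1; minus r1, r2

@+28  little-endian(00 00 80 bf) = 0xbf800000
  opcode bits[31:25]=0x5f: decr/R
  rd: (w>>23)&0x3=0x3 → r3
@+2c  little-endian(ed 2f e3 82) = 0x82e32fed
  opcode bits[31:25]=0x41: subi/RI
  rd: (w>>23)&0x3=0x1 → r1
  imm: (w>>0)&0x7fffff=0x632fed → $6500333
@+30  little-endian(00 00 a0 39) = 0x39a00000
  opcode bits[31:25]=0x1c: load/RR
  rd: (w>>23)&0x3=0x3 → r3
  rs: (w>>21)&0x3=0x1 → r1
@+34  little-endian(00 00 c0 74) = 0x74c00000
  opcode bits[31:25]=0x3a: minus/RR
  rd: (w>>23)&0x3=0x1 → r1
  rs: (w>>21)&0x3=0x2 → r2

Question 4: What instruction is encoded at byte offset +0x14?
subi r1, $2802778

[14] 5a c4 aa 82 → 0x82aac45a
  top 7b → 0x41 → subi [RI]
  [24:23] rd=1 = r1
  [22:0] imm=2802778 = $2802778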